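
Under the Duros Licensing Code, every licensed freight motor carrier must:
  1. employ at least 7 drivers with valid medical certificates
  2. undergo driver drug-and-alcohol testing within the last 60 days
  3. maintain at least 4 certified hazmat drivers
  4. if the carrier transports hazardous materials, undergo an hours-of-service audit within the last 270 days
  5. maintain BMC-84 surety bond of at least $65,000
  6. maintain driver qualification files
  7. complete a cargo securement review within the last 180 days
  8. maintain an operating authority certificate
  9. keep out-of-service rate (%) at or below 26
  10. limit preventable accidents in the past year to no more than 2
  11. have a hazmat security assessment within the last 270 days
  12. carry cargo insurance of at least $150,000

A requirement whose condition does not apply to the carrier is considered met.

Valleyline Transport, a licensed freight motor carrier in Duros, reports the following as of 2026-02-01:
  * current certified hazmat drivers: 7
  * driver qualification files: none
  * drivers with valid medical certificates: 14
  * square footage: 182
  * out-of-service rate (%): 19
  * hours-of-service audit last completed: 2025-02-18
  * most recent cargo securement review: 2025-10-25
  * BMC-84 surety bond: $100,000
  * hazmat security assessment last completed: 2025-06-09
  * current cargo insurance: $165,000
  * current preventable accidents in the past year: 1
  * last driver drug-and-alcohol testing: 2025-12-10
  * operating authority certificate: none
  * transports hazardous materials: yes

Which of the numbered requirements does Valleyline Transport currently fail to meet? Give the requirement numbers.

4, 6, 8

1. drivers with valid medical certificates 14 ≥ 7 → met
2. driver drug-and-alcohol testing 53 days ago vs limit 60 → met
3. certified hazmat drivers 7 ≥ 4 → met
4. condition 'transports hazardous materials' holds; hours-of-service audit 348 days ago vs limit 270 → not met
5. BMC-84 surety bond $100,000 ≥ $65,000 → met
6. driver qualification files absent → not met
7. cargo securement review 99 days ago vs limit 180 → met
8. operating authority certificate absent → not met
9. out-of-service rate (%) 19 ≤ 26 → met
10. preventable accidents in the past year 1 ≤ 2 → met
11. hazmat security assessment 237 days ago vs limit 270 → met
12. cargo insurance $165,000 ≥ $150,000 → met
Not met: 4, 6, 8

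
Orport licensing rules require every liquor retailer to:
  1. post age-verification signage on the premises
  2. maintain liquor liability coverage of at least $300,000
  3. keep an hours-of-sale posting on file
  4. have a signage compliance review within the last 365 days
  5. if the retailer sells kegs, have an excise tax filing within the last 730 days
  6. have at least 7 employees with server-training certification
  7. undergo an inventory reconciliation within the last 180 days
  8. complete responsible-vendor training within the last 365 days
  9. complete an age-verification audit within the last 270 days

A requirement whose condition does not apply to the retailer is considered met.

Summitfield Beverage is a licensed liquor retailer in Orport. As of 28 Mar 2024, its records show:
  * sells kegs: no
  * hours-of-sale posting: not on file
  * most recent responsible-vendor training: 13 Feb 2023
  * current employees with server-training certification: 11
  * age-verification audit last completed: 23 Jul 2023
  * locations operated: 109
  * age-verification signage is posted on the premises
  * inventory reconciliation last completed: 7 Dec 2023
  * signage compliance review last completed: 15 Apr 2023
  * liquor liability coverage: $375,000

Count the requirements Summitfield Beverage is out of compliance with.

1. age-verification signage present → met
2. liquor liability coverage $375,000 ≥ $300,000 → met
3. hours-of-sale posting absent → not met
4. signage compliance review 348 days ago vs limit 365 → met
5. condition 'sells kegs' does not hold → requirement n/a → met
6. employees with server-training certification 11 ≥ 7 → met
7. inventory reconciliation 112 days ago vs limit 180 → met
8. responsible-vendor training 409 days ago vs limit 365 → not met
9. age-verification audit 249 days ago vs limit 270 → met
Not met: 2 of 9

2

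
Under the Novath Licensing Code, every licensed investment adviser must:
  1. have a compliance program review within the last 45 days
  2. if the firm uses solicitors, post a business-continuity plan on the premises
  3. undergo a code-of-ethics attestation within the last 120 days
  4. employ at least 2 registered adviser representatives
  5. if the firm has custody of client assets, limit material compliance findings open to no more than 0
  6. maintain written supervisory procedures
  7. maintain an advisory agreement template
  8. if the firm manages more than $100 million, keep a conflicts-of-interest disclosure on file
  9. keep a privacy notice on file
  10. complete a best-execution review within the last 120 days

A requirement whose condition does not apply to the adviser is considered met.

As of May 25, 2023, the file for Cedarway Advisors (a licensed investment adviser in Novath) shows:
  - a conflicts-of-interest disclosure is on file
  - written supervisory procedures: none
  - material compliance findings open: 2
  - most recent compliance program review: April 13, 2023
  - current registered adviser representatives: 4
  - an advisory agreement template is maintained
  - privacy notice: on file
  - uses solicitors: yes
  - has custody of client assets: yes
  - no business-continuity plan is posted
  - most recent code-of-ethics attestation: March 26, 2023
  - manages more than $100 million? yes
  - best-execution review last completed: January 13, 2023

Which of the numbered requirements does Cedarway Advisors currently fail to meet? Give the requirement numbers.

1. compliance program review 42 days ago vs limit 45 → met
2. condition 'uses solicitors' holds; business-continuity plan absent → not met
3. code-of-ethics attestation 60 days ago vs limit 120 → met
4. registered adviser representatives 4 ≥ 2 → met
5. condition 'has custody of client assets' holds; material compliance findings open 2 > 0 → not met
6. written supervisory procedures absent → not met
7. advisory agreement template present → met
8. condition 'manages more than $100 million' holds; conflicts-of-interest disclosure present → met
9. privacy notice present → met
10. best-execution review 132 days ago vs limit 120 → not met
Not met: 2, 5, 6, 10

2, 5, 6, 10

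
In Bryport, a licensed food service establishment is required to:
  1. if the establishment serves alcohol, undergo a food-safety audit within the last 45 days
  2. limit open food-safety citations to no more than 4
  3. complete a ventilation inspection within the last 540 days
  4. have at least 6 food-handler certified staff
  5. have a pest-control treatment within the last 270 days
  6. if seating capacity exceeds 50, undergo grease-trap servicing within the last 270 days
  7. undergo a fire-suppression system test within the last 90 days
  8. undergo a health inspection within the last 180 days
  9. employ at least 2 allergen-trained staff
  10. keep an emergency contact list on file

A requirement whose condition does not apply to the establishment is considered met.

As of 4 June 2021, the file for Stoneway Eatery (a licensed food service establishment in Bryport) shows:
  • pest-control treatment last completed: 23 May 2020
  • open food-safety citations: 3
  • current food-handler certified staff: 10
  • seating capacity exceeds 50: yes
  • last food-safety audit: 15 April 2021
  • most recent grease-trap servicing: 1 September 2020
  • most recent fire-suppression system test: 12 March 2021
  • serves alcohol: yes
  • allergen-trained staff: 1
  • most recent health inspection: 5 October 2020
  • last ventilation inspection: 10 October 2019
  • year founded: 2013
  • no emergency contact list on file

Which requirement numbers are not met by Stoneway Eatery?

1. condition 'serves alcohol' holds; food-safety audit 50 days ago vs limit 45 → not met
2. open food-safety citations 3 ≤ 4 → met
3. ventilation inspection 603 days ago vs limit 540 → not met
4. food-handler certified staff 10 ≥ 6 → met
5. pest-control treatment 377 days ago vs limit 270 → not met
6. condition 'seating capacity exceeds 50' holds; grease-trap servicing 276 days ago vs limit 270 → not met
7. fire-suppression system test 84 days ago vs limit 90 → met
8. health inspection 242 days ago vs limit 180 → not met
9. allergen-trained staff 1 < 2 → not met
10. emergency contact list absent → not met
Not met: 1, 3, 5, 6, 8, 9, 10

1, 3, 5, 6, 8, 9, 10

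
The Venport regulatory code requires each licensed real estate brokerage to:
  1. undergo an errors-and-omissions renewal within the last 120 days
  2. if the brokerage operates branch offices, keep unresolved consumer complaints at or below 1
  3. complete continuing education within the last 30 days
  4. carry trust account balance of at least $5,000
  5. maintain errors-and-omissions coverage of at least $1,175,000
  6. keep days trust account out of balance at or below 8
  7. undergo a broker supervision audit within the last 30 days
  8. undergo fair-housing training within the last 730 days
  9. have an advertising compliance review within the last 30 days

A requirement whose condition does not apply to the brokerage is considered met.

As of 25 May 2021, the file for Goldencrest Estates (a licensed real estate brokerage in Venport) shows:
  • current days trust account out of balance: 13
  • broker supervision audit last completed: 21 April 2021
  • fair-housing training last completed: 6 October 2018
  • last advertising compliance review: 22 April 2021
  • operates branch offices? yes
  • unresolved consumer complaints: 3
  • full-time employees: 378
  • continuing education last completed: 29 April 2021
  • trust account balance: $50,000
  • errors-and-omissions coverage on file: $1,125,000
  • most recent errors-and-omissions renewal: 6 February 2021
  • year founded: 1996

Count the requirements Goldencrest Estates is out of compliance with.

6

1. errors-and-omissions renewal 108 days ago vs limit 120 → met
2. condition 'operates branch offices' holds; unresolved consumer complaints 3 > 1 → not met
3. continuing education 26 days ago vs limit 30 → met
4. trust account balance $50,000 ≥ $5,000 → met
5. errors-and-omissions coverage $1,125,000 < $1,175,000 → not met
6. days trust account out of balance 13 > 8 → not met
7. broker supervision audit 34 days ago vs limit 30 → not met
8. fair-housing training 962 days ago vs limit 730 → not met
9. advertising compliance review 33 days ago vs limit 30 → not met
Not met: 6 of 9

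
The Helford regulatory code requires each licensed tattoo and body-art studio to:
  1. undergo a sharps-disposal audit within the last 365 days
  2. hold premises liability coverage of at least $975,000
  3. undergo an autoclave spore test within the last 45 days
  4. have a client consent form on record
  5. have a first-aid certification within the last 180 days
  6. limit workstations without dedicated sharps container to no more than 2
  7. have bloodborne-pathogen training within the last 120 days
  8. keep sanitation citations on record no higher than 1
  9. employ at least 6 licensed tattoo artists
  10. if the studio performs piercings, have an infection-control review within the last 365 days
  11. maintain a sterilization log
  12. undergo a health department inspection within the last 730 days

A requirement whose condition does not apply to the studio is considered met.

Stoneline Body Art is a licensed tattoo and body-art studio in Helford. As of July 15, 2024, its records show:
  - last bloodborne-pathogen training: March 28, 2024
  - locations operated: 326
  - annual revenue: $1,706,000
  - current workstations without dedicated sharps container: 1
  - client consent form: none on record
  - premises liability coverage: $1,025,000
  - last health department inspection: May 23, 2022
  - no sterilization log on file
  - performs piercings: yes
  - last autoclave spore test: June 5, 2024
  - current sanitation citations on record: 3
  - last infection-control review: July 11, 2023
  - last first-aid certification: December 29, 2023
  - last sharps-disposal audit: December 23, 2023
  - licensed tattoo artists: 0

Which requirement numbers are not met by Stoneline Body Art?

4, 5, 8, 9, 10, 11, 12

1. sharps-disposal audit 205 days ago vs limit 365 → met
2. premises liability coverage $1,025,000 ≥ $975,000 → met
3. autoclave spore test 40 days ago vs limit 45 → met
4. client consent form absent → not met
5. first-aid certification 199 days ago vs limit 180 → not met
6. workstations without dedicated sharps container 1 ≤ 2 → met
7. bloodborne-pathogen training 109 days ago vs limit 120 → met
8. sanitation citations on record 3 > 1 → not met
9. licensed tattoo artists 0 < 6 → not met
10. condition 'performs piercings' holds; infection-control review 370 days ago vs limit 365 → not met
11. sterilization log absent → not met
12. health department inspection 784 days ago vs limit 730 → not met
Not met: 4, 5, 8, 9, 10, 11, 12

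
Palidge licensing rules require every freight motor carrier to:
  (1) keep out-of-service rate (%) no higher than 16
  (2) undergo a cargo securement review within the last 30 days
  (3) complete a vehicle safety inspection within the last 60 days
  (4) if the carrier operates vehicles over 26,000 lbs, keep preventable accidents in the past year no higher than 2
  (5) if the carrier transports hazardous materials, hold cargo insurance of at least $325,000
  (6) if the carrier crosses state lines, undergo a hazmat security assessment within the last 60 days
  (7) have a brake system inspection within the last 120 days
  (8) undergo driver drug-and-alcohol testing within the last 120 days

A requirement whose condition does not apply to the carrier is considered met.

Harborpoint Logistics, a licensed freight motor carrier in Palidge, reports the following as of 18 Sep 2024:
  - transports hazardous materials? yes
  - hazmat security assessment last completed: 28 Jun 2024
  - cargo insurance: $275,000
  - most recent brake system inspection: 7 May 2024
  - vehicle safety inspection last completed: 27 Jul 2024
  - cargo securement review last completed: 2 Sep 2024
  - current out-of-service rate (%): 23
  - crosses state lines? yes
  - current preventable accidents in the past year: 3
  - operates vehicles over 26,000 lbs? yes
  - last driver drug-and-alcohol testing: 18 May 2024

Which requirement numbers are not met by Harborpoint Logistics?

1. out-of-service rate (%) 23 > 16 → not met
2. cargo securement review 16 days ago vs limit 30 → met
3. vehicle safety inspection 53 days ago vs limit 60 → met
4. condition 'operates vehicles over 26,000 lbs' holds; preventable accidents in the past year 3 > 2 → not met
5. condition 'transports hazardous materials' holds; cargo insurance $275,000 < $325,000 → not met
6. condition 'crosses state lines' holds; hazmat security assessment 82 days ago vs limit 60 → not met
7. brake system inspection 134 days ago vs limit 120 → not met
8. driver drug-and-alcohol testing 123 days ago vs limit 120 → not met
Not met: 1, 4, 5, 6, 7, 8

1, 4, 5, 6, 7, 8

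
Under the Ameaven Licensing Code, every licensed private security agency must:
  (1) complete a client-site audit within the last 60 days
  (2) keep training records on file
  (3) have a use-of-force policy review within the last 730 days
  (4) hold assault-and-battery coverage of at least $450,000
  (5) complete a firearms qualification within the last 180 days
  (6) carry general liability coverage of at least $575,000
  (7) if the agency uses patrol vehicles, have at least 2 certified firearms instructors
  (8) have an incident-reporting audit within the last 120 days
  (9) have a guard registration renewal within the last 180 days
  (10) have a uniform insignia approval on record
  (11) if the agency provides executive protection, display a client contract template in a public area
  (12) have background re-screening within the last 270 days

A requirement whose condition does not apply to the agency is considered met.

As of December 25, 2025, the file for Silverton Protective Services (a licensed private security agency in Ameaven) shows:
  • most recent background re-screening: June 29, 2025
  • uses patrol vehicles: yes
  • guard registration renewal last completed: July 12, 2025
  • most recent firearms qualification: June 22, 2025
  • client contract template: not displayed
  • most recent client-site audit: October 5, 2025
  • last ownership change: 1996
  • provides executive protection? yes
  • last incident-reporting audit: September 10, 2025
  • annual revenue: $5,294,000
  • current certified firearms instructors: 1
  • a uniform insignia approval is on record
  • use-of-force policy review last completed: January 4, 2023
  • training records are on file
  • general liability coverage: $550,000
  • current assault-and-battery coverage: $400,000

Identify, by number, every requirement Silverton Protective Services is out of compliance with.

1. client-site audit 81 days ago vs limit 60 → not met
2. training records present → met
3. use-of-force policy review 1086 days ago vs limit 730 → not met
4. assault-and-battery coverage $400,000 < $450,000 → not met
5. firearms qualification 186 days ago vs limit 180 → not met
6. general liability coverage $550,000 < $575,000 → not met
7. condition 'uses patrol vehicles' holds; certified firearms instructors 1 < 2 → not met
8. incident-reporting audit 106 days ago vs limit 120 → met
9. guard registration renewal 166 days ago vs limit 180 → met
10. uniform insignia approval present → met
11. condition 'provides executive protection' holds; client contract template absent → not met
12. background re-screening 179 days ago vs limit 270 → met
Not met: 1, 3, 4, 5, 6, 7, 11

1, 3, 4, 5, 6, 7, 11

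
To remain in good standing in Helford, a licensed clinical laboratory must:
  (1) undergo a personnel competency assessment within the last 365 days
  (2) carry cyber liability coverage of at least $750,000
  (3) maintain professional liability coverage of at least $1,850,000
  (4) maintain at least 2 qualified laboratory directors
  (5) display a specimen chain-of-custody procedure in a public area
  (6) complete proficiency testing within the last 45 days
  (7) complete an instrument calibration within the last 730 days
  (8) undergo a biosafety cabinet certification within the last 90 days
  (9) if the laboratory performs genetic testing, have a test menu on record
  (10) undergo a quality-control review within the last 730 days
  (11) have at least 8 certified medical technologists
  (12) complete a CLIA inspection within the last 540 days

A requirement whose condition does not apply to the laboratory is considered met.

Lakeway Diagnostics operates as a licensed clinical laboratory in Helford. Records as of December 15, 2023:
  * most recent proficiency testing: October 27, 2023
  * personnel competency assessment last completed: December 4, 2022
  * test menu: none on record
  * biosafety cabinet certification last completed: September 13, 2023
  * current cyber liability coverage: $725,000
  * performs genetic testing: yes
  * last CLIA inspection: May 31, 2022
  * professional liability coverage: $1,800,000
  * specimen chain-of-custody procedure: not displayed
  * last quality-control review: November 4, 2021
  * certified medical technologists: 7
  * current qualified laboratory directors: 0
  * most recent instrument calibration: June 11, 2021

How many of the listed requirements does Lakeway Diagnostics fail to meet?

12

1. personnel competency assessment 376 days ago vs limit 365 → not met
2. cyber liability coverage $725,000 < $750,000 → not met
3. professional liability coverage $1,800,000 < $1,850,000 → not met
4. qualified laboratory directors 0 < 2 → not met
5. specimen chain-of-custody procedure absent → not met
6. proficiency testing 49 days ago vs limit 45 → not met
7. instrument calibration 917 days ago vs limit 730 → not met
8. biosafety cabinet certification 93 days ago vs limit 90 → not met
9. condition 'performs genetic testing' holds; test menu absent → not met
10. quality-control review 771 days ago vs limit 730 → not met
11. certified medical technologists 7 < 8 → not met
12. CLIA inspection 563 days ago vs limit 540 → not met
Not met: 12 of 12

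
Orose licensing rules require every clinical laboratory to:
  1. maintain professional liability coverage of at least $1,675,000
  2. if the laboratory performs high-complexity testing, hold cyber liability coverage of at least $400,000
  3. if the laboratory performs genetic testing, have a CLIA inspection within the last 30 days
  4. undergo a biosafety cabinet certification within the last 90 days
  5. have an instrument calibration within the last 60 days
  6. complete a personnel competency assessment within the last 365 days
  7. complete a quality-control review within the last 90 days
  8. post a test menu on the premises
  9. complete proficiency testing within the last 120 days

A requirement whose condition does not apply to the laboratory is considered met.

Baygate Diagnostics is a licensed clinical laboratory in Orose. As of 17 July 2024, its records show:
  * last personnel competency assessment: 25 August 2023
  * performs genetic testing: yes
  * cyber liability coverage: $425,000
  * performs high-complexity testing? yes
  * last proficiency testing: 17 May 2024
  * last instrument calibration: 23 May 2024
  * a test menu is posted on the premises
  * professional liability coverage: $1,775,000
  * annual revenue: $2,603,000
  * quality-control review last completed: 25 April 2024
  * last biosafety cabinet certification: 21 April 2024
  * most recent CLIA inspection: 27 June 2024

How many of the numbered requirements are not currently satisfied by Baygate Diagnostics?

1. professional liability coverage $1,775,000 ≥ $1,675,000 → met
2. condition 'performs high-complexity testing' holds; cyber liability coverage $425,000 ≥ $400,000 → met
3. condition 'performs genetic testing' holds; CLIA inspection 20 days ago vs limit 30 → met
4. biosafety cabinet certification 87 days ago vs limit 90 → met
5. instrument calibration 55 days ago vs limit 60 → met
6. personnel competency assessment 327 days ago vs limit 365 → met
7. quality-control review 83 days ago vs limit 90 → met
8. test menu present → met
9. proficiency testing 61 days ago vs limit 120 → met
Not met: 0 of 9

0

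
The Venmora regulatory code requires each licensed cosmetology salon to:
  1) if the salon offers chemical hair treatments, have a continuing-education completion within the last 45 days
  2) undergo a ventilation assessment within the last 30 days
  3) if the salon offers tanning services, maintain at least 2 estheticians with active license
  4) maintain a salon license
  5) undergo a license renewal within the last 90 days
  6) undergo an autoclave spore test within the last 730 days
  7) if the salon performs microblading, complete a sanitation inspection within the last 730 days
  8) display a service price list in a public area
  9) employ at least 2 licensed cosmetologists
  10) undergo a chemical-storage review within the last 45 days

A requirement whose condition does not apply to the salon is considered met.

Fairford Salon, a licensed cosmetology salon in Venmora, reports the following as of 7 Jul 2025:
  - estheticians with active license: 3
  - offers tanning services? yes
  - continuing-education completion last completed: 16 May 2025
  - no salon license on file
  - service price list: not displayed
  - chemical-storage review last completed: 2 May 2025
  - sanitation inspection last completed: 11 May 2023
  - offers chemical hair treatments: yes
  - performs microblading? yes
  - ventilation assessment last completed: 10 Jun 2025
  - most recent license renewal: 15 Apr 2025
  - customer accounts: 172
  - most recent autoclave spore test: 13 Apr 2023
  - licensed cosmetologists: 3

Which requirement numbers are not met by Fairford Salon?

1, 4, 6, 7, 8, 10

1. condition 'offers chemical hair treatments' holds; continuing-education completion 52 days ago vs limit 45 → not met
2. ventilation assessment 27 days ago vs limit 30 → met
3. condition 'offers tanning services' holds; estheticians with active license 3 ≥ 2 → met
4. salon license absent → not met
5. license renewal 83 days ago vs limit 90 → met
6. autoclave spore test 816 days ago vs limit 730 → not met
7. condition 'performs microblading' holds; sanitation inspection 788 days ago vs limit 730 → not met
8. service price list absent → not met
9. licensed cosmetologists 3 ≥ 2 → met
10. chemical-storage review 66 days ago vs limit 45 → not met
Not met: 1, 4, 6, 7, 8, 10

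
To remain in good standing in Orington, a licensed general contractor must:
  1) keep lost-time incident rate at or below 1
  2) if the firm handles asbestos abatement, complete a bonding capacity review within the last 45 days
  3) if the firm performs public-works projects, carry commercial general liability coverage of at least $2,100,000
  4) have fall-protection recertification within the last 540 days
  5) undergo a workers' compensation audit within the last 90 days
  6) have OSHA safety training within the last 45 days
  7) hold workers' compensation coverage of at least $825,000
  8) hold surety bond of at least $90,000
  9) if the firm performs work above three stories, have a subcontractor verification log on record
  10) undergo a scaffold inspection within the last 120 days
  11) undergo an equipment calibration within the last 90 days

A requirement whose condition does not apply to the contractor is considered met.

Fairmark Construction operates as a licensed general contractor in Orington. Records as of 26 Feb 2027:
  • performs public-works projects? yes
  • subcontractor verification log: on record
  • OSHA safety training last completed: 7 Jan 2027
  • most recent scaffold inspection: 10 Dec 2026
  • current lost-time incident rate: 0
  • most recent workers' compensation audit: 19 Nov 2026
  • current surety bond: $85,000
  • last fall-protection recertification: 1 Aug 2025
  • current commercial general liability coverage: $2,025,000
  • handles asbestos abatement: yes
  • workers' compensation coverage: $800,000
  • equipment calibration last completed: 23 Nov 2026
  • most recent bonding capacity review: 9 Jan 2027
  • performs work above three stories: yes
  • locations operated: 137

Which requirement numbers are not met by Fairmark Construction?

2, 3, 4, 5, 6, 7, 8, 11

1. lost-time incident rate 0 ≤ 1 → met
2. condition 'handles asbestos abatement' holds; bonding capacity review 48 days ago vs limit 45 → not met
3. condition 'performs public-works projects' holds; commercial general liability coverage $2,025,000 < $2,100,000 → not met
4. fall-protection recertification 574 days ago vs limit 540 → not met
5. workers' compensation audit 99 days ago vs limit 90 → not met
6. OSHA safety training 50 days ago vs limit 45 → not met
7. workers' compensation coverage $800,000 < $825,000 → not met
8. surety bond $85,000 < $90,000 → not met
9. condition 'performs work above three stories' holds; subcontractor verification log present → met
10. scaffold inspection 78 days ago vs limit 120 → met
11. equipment calibration 95 days ago vs limit 90 → not met
Not met: 2, 3, 4, 5, 6, 7, 8, 11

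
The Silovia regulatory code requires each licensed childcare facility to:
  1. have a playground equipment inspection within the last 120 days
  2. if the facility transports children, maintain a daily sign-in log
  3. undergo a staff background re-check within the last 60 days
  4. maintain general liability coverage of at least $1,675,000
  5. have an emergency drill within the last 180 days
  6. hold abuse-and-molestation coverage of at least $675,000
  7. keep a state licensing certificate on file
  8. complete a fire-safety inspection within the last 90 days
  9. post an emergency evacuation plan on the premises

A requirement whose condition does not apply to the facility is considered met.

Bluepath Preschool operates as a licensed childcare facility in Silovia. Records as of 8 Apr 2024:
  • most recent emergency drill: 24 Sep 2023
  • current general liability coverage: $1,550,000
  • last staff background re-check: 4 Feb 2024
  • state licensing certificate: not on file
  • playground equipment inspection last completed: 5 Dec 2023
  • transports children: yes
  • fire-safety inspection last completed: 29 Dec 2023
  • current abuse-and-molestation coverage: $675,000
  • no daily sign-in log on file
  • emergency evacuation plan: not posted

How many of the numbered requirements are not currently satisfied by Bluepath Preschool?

8

1. playground equipment inspection 125 days ago vs limit 120 → not met
2. condition 'transports children' holds; daily sign-in log absent → not met
3. staff background re-check 64 days ago vs limit 60 → not met
4. general liability coverage $1,550,000 < $1,675,000 → not met
5. emergency drill 197 days ago vs limit 180 → not met
6. abuse-and-molestation coverage $675,000 ≥ $675,000 → met
7. state licensing certificate absent → not met
8. fire-safety inspection 101 days ago vs limit 90 → not met
9. emergency evacuation plan absent → not met
Not met: 8 of 9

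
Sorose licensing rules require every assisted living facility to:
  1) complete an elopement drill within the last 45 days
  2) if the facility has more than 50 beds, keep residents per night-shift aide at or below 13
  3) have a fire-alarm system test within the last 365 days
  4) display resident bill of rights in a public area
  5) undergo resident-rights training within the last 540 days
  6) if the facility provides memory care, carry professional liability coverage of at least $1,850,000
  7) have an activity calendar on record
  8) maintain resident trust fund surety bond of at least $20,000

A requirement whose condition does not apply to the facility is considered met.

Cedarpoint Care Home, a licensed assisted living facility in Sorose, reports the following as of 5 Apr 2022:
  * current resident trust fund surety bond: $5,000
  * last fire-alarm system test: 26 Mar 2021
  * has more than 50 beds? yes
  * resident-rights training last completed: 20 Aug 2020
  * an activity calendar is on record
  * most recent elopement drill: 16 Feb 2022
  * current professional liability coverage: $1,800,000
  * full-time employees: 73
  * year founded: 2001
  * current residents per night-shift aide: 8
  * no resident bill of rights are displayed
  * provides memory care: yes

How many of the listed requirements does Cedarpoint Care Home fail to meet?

1. elopement drill 48 days ago vs limit 45 → not met
2. condition 'has more than 50 beds' holds; residents per night-shift aide 8 ≤ 13 → met
3. fire-alarm system test 375 days ago vs limit 365 → not met
4. resident bill of rights absent → not met
5. resident-rights training 593 days ago vs limit 540 → not met
6. condition 'provides memory care' holds; professional liability coverage $1,800,000 < $1,850,000 → not met
7. activity calendar present → met
8. resident trust fund surety bond $5,000 < $20,000 → not met
Not met: 6 of 8

6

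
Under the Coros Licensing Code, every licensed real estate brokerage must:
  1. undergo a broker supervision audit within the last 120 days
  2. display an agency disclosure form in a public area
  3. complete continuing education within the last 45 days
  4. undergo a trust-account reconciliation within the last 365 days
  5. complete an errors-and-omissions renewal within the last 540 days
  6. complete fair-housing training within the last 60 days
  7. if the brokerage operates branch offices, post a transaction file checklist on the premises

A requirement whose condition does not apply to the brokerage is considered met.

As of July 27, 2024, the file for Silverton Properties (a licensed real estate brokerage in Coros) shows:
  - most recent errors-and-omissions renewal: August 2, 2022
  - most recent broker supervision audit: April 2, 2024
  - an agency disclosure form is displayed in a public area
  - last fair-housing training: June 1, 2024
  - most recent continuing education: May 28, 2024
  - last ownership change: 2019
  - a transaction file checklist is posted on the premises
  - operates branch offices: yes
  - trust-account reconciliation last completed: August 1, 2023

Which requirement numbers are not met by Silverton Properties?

1. broker supervision audit 116 days ago vs limit 120 → met
2. agency disclosure form present → met
3. continuing education 60 days ago vs limit 45 → not met
4. trust-account reconciliation 361 days ago vs limit 365 → met
5. errors-and-omissions renewal 725 days ago vs limit 540 → not met
6. fair-housing training 56 days ago vs limit 60 → met
7. condition 'operates branch offices' holds; transaction file checklist present → met
Not met: 3, 5

3, 5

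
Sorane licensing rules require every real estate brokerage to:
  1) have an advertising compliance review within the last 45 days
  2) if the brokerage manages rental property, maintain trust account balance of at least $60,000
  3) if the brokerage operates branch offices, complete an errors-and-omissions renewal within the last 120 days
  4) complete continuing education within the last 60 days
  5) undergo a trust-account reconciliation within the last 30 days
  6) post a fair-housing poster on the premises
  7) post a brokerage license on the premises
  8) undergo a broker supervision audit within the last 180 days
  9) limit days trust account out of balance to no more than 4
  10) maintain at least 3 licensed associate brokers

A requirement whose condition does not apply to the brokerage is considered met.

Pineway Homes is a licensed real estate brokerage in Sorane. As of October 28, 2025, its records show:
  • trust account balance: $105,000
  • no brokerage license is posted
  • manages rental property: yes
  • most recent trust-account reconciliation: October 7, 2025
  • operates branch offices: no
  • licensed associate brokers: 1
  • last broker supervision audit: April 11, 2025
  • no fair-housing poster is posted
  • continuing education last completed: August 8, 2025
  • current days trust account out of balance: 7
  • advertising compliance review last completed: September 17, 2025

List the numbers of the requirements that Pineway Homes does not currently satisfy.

1. advertising compliance review 41 days ago vs limit 45 → met
2. condition 'manages rental property' holds; trust account balance $105,000 ≥ $60,000 → met
3. condition 'operates branch offices' does not hold → requirement n/a → met
4. continuing education 81 days ago vs limit 60 → not met
5. trust-account reconciliation 21 days ago vs limit 30 → met
6. fair-housing poster absent → not met
7. brokerage license absent → not met
8. broker supervision audit 200 days ago vs limit 180 → not met
9. days trust account out of balance 7 > 4 → not met
10. licensed associate brokers 1 < 3 → not met
Not met: 4, 6, 7, 8, 9, 10

4, 6, 7, 8, 9, 10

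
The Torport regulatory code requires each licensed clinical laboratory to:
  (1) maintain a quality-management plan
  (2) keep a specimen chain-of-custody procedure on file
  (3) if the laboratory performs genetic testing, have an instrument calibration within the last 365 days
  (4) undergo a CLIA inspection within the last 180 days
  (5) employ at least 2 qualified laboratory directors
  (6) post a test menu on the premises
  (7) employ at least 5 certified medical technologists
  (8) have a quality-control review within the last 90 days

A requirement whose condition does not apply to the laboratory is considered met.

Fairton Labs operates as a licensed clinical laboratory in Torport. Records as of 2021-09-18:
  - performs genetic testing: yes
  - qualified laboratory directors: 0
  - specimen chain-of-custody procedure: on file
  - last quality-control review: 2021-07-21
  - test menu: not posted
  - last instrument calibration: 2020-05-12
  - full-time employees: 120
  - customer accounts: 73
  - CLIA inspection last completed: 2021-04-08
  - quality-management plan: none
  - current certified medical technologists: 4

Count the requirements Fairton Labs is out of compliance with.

1. quality-management plan absent → not met
2. specimen chain-of-custody procedure present → met
3. condition 'performs genetic testing' holds; instrument calibration 494 days ago vs limit 365 → not met
4. CLIA inspection 163 days ago vs limit 180 → met
5. qualified laboratory directors 0 < 2 → not met
6. test menu absent → not met
7. certified medical technologists 4 < 5 → not met
8. quality-control review 59 days ago vs limit 90 → met
Not met: 5 of 8

5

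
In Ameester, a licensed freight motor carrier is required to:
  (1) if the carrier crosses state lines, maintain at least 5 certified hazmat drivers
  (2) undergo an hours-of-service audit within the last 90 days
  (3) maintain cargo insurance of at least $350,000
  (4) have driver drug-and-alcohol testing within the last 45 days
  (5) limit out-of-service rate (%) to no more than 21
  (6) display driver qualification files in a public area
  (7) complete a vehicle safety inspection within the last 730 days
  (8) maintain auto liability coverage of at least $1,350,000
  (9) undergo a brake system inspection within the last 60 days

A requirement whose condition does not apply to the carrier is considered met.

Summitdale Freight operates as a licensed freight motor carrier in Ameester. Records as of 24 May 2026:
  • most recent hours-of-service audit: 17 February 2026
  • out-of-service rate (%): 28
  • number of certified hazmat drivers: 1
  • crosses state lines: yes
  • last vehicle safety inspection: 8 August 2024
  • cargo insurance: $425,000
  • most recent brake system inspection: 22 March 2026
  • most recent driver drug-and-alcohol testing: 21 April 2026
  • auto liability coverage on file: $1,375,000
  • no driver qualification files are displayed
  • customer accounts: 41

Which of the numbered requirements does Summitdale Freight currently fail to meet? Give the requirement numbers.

1, 2, 5, 6, 9

1. condition 'crosses state lines' holds; certified hazmat drivers 1 < 5 → not met
2. hours-of-service audit 96 days ago vs limit 90 → not met
3. cargo insurance $425,000 ≥ $350,000 → met
4. driver drug-and-alcohol testing 33 days ago vs limit 45 → met
5. out-of-service rate (%) 28 > 21 → not met
6. driver qualification files absent → not met
7. vehicle safety inspection 654 days ago vs limit 730 → met
8. auto liability coverage $1,375,000 ≥ $1,350,000 → met
9. brake system inspection 63 days ago vs limit 60 → not met
Not met: 1, 2, 5, 6, 9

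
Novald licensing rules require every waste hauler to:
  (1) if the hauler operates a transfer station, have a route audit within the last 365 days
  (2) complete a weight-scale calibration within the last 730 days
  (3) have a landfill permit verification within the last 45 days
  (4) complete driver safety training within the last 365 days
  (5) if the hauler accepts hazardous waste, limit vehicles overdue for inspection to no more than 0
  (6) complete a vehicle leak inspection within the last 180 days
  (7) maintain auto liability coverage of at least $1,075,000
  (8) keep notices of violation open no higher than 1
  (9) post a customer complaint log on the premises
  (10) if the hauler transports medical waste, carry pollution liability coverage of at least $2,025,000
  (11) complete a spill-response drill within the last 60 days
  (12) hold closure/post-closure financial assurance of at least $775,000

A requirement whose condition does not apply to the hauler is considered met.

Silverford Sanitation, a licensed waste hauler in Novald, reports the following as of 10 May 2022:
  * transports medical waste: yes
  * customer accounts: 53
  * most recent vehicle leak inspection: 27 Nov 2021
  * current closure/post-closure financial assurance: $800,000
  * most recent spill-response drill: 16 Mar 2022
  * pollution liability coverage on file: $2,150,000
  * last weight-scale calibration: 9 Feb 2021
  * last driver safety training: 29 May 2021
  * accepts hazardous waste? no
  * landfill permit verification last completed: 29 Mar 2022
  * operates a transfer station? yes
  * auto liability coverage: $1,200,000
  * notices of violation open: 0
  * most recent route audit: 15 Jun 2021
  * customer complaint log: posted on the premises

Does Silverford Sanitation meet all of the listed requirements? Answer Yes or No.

1. condition 'operates a transfer station' holds; route audit 329 days ago vs limit 365 → met
2. weight-scale calibration 455 days ago vs limit 730 → met
3. landfill permit verification 42 days ago vs limit 45 → met
4. driver safety training 346 days ago vs limit 365 → met
5. condition 'accepts hazardous waste' does not hold → requirement n/a → met
6. vehicle leak inspection 164 days ago vs limit 180 → met
7. auto liability coverage $1,200,000 ≥ $1,075,000 → met
8. notices of violation open 0 ≤ 1 → met
9. customer complaint log present → met
10. condition 'transports medical waste' holds; pollution liability coverage $2,150,000 ≥ $2,025,000 → met
11. spill-response drill 55 days ago vs limit 60 → met
12. closure/post-closure financial assurance $800,000 ≥ $775,000 → met
All met.

Yes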